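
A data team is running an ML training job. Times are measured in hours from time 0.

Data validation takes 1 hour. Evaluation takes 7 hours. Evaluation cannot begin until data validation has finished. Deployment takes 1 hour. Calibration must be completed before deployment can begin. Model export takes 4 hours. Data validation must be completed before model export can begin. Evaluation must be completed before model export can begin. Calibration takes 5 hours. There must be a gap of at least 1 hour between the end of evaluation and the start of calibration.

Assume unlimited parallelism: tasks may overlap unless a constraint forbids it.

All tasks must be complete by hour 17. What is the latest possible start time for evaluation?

3

Deployment has no dependents, so it just needs to finish by hour 17. Starting by 17 − 1 = hour 16 achieves that.
Since deployment (must start by hour 16) depends on it, calibration must finish by hour 16. Backing off its 5-hour duration gives a latest start of hour 11.
Model export must finish by hour 17; it takes 4 hours, so it must start by 17 − 4 = hour 13.
Evaluation has several dependents: calibration (must start by hour 11, minus 1-hour gap → hour 10); model export (must start by hour 13). The earliest of those limits is hour 10, so evaluation must start by 10 − 7 = hour 3.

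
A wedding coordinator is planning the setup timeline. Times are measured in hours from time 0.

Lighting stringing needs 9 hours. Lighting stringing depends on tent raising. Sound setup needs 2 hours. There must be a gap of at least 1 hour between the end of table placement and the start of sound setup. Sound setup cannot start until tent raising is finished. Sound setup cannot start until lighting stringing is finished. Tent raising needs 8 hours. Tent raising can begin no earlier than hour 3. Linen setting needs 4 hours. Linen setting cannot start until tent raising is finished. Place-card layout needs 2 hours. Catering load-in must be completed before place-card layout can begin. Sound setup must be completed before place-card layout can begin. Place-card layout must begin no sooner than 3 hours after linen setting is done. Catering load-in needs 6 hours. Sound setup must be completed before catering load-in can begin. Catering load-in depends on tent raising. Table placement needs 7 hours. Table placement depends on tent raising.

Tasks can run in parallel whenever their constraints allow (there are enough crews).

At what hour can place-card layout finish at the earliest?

30

Tent raising cannot begin until its own release at hour 3. It runs from hour 3 to 3 + 8 = hour 11.
After tent raising (finishes hour 11), lighting stringing can start at hour 11 and finishes at hour 20.
After tent raising (finishes hour 11), linen setting can start at hour 11 and finishes at hour 15.
Table placement waits on tent raising (finishes hour 11), so it starts at hour 11 and finishes at 11 + 7 = hour 18.
Sound setup cannot start until table placement (finishes hour 18, plus 1-hour gap → hour 19); tent raising (finishes hour 11); lighting stringing (finishes hour 20). The controlling bound is hour 20, so sound setup finishes at 20 + 2 = hour 22.
For catering load-in: sound setup (finishes hour 22); tent raising (finishes hour 11). Taking the maximum gives a start of hour 22, and it finishes at 22 + 6 = hour 28.
For place-card layout: catering load-in (finishes hour 28); sound setup (finishes hour 22); linen setting (finishes hour 15, plus 3-hour gap → hour 18). Taking the maximum gives a start of hour 28, and it finishes at 28 + 2 = hour 30.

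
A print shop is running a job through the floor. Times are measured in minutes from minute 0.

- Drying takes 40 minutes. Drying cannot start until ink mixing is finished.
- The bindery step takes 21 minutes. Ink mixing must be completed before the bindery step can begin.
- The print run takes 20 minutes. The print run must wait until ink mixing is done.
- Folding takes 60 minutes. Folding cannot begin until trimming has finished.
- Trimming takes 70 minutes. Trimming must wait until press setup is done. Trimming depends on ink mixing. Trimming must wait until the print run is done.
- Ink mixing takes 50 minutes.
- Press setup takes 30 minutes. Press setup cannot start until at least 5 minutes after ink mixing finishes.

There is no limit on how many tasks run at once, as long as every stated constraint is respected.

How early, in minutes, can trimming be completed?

155

Nothing blocks ink mixing, so it runs from minute 0 to minute 50.
The print run waits on ink mixing (finishes minute 50), so it starts at minute 50 and finishes at 50 + 20 = minute 70.
Press setup waits on ink mixing (finishes minute 50, plus 5-minute gap → minute 55), so it starts at minute 55 and finishes at 55 + 30 = minute 85.
Trimming has to wait for press setup (finishes minute 85); ink mixing (finishes minute 50); the print run (finishes minute 70). The latest of these is minute 85, so trimming runs minute 85 to 85 + 70 = minute 155.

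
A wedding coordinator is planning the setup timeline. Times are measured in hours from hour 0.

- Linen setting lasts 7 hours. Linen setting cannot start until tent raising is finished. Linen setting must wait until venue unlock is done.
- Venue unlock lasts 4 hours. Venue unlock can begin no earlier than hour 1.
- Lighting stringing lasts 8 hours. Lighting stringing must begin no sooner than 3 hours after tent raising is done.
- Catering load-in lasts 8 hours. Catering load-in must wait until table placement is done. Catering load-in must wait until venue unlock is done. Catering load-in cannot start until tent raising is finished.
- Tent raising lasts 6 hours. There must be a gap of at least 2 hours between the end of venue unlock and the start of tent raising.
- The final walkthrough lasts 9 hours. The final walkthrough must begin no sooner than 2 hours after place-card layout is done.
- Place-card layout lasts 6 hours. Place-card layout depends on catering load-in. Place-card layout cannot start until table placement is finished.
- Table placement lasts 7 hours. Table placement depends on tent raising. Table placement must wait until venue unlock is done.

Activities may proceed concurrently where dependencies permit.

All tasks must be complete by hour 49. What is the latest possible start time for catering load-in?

The final walkthrough must finish by hour 49; it takes 9 hours, so it must start by 49 − 9 = hour 40.
Place-card layout feeds into the final walkthrough (must start by hour 40, minus 2-hour gap → hour 38); so place-card layout must finish by hour 38 and therefore start by hour 32.
Since place-card layout (must start by hour 32) depends on it, catering load-in must finish by hour 32. Backing off its 8-hour duration gives a latest start of hour 24.

24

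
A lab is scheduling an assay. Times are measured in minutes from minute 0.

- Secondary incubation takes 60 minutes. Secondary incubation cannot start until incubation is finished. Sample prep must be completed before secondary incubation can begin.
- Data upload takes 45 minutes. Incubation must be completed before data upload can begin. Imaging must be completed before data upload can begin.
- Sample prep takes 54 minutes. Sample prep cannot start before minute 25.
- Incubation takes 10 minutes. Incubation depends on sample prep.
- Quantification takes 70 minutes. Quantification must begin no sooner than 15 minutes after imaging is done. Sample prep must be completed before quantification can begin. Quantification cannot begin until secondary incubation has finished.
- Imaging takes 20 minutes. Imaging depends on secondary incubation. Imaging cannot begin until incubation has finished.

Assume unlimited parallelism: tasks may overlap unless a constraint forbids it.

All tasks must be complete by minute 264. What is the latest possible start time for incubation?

89

To finish by minute 264, quantification (duration 70) must start no later than minute 194.
Data upload has no dependents, so it just needs to finish by minute 264. Starting by 264 − 45 = minute 219 achieves that.
Imaging feeds quantification (must start by minute 194, minus 15-minute gap → minute 179); data upload (must start by minute 219). Taking the minimum, imaging must finish by minute 179 and start by 179 − 20 = minute 159.
Secondary incubation must finish in time for imaging (must start by minute 159); quantification (must start by minute 194). The tightest is minute 159, so secondary incubation must start by 159 − 60 = minute 99.
For incubation: secondary incubation (must start by minute 99); imaging (must start by minute 159); data upload (must start by minute 219). The most restrictive is minute 99; with a 10-minute duration, incubation must start by minute 89.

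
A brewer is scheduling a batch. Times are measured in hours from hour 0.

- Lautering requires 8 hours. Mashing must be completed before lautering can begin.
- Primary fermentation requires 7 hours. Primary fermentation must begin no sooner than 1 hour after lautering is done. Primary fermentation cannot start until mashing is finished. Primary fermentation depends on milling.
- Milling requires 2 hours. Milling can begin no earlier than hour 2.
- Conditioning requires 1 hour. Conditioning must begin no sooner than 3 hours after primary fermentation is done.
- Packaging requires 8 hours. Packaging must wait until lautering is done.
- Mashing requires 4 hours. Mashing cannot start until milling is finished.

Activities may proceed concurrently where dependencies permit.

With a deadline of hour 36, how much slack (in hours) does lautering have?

8

Milling cannot begin until its own release at hour 2. It runs from hour 2 to 2 + 2 = hour 4.
Mashing waits on milling (finishes hour 4), so it starts at hour 4 and finishes at 4 + 4 = hour 8.
Lautering waits on mashing (finishes hour 8), so it starts at hour 8 and finishes at 8 + 8 = hour 16.

Working backward from the deadline:
Nothing follows conditioning; the deadline of hour 36 is its only limit. It must start by 36 − 1 = hour 35.
Primary fermentation has to be done before conditioning (must start by hour 35, minus 3-hour gap → hour 32). That means finishing by hour 32, i.e. starting by 32 − 7 = hour 25.
Packaging has no dependents, so it just needs to finish by hour 36. Starting by 36 − 8 = hour 28 achieves that.
For lautering: primary fermentation (must start by hour 25, minus 1-hour gap → hour 24); packaging (must start by hour 28). The most restrictive is hour 24; with an 8-hour duration, lautering must start by hour 16.
So lautering can start as early as hour 8 and as late as hour 16, giving 16 − 8 = 8 hours of slack.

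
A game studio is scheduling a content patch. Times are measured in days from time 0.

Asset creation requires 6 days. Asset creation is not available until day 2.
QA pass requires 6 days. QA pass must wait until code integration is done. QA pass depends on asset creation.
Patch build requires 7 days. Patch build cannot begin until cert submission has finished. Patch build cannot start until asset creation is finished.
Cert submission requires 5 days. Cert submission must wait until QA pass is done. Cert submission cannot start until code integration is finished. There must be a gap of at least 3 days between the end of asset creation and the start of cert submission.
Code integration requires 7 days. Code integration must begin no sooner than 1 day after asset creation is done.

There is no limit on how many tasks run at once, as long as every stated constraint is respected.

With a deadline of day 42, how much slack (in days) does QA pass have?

8

After its own release at day 2, asset creation can start at day 2 and finishes at day 8.
After asset creation (finishes day 8, plus 1-day gap → day 9), code integration can start at day 9 and finishes at day 16.
QA pass has to wait for code integration (finishes day 16); asset creation (finishes day 8). The latest of these is day 16, so QA pass runs day 16 to 16 + 6 = day 22.

Working backward from the deadline:
Patch build has no dependents, so it just needs to finish by day 42. Starting by 42 − 7 = day 35 achieves that.
Cert submission feeds into patch build (must start by day 35); so cert submission must finish by day 35 and therefore start by day 30.
QA pass has to be done before cert submission (must start by day 30). That means finishing by day 30, i.e. starting by 30 − 6 = day 24.
So QA pass can start as early as day 16 and as late as day 24, giving 24 − 16 = 8 days of slack.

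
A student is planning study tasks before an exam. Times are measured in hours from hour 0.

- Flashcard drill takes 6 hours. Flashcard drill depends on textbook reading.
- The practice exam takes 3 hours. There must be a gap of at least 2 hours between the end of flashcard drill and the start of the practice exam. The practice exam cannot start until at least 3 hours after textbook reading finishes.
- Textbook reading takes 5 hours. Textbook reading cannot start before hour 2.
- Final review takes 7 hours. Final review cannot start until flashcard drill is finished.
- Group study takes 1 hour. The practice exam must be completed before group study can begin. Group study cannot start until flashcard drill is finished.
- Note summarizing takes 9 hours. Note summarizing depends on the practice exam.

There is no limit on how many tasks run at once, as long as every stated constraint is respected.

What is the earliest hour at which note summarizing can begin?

18

Textbook reading cannot begin until its own release at hour 2. It runs from hour 2 to 2 + 5 = hour 7.
Flashcard drill cannot begin until textbook reading (finishes hour 7). It runs from hour 7 to 7 + 6 = hour 13.
The practice exam has to wait for flashcard drill (finishes hour 13, plus 2-hour gap → hour 15); textbook reading (finishes hour 7, plus 3-hour gap → hour 10). The latest of these is hour 15, so the practice exam runs hour 15 to 15 + 3 = hour 18.
Note summarizing waits on the practice exam (finishes hour 18), so the earliest it can start is hour 18.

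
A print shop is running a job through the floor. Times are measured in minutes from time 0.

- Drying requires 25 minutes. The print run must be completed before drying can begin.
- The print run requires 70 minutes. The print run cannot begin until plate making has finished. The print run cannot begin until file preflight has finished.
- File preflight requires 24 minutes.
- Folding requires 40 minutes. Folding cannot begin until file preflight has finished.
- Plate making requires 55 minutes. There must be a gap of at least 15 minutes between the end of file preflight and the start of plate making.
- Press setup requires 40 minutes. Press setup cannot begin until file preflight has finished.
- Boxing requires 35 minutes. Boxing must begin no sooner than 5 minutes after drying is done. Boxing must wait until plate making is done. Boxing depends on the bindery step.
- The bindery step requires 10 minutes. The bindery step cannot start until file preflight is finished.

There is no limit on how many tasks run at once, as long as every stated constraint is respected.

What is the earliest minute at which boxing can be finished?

229

File preflight has no prerequisites, so it starts at minute 0 and finishes at minute 24.
The bindery step waits on file preflight (finishes minute 24), so it starts at minute 24 and finishes at 24 + 10 = minute 34.
After file preflight (finishes minute 24, plus 15-minute gap → minute 39), plate making can start at minute 39 and finishes at minute 94.
The print run has to wait for plate making (finishes minute 94); file preflight (finishes minute 24). The latest of these is minute 94, so the print run runs minute 94 to 94 + 70 = minute 164.
After the print run (finishes minute 164), drying can start at minute 164 and finishes at minute 189.
For boxing: drying (finishes minute 189, plus 5-minute gap → minute 194); plate making (finishes minute 94); the bindery step (finishes minute 34). Taking the maximum gives a start of minute 194, and it finishes at 194 + 35 = minute 229.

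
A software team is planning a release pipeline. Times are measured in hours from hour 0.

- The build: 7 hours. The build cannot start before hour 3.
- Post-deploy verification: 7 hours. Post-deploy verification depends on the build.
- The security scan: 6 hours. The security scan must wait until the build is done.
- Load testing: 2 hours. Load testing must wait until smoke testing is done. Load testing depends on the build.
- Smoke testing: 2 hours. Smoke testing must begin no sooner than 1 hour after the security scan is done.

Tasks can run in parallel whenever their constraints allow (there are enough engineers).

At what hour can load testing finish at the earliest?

The build cannot begin until its own release at hour 3. It runs from hour 3 to 3 + 7 = hour 10.
The security scan cannot begin until the build (finishes hour 10). It runs from hour 10 to 10 + 6 = hour 16.
Smoke testing waits on the security scan (finishes hour 16, plus 1-hour gap → hour 17), so it starts at hour 17 and finishes at 17 + 2 = hour 19.
Load testing cannot start until smoke testing (finishes hour 19); the build (finishes hour 10). The controlling bound is hour 19, so load testing finishes at 19 + 2 = hour 21.

21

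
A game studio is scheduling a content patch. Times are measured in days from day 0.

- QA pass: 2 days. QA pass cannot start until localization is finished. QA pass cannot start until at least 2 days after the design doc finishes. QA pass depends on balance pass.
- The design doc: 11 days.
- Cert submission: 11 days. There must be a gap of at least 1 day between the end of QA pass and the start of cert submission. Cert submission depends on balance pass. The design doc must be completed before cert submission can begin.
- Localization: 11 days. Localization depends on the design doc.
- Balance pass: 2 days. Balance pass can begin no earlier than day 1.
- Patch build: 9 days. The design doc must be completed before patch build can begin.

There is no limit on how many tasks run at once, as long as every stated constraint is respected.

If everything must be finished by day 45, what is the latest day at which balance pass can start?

29

Nothing follows cert submission; the deadline of day 45 is its only limit. It must start by 45 − 11 = day 34.
QA pass must finish before cert submission (must start by day 34, minus 1-day gap → day 33). With a 2-day duration, QA pass must start by 33 − 2 = day 31.
Balance pass has several dependents: QA pass (must start by day 31); cert submission (must start by day 34). The earliest of those limits is day 31, so balance pass must start by 31 − 2 = day 29.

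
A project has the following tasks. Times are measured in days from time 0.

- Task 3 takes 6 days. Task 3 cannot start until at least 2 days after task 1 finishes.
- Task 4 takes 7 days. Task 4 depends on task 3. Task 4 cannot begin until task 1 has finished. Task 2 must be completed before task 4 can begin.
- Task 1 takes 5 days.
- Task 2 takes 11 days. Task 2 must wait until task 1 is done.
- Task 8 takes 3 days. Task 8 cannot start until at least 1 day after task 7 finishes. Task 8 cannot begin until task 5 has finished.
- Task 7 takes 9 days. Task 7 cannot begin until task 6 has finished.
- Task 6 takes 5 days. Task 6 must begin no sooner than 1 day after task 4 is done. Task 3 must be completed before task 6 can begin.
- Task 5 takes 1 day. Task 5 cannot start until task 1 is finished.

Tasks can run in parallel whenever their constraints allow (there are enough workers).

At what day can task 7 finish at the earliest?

Nothing blocks task 1, so it runs from day 0 to day 5.
After task 1 (finishes day 5, plus 2-day gap → day 7), task 3 can start at day 7 and finishes at day 13.
Task 2 waits on task 1 (finishes day 5), so it starts at day 5 and finishes at 5 + 11 = day 16.
Task 4 needs all of task 3 (finishes day 13); task 1 (finishes day 5); task 2 (finishes day 16). That puts its earliest start at day 16; it finishes at 16 + 7 = day 23.
Task 6 has to wait for task 4 (finishes day 23, plus 1-day gap → day 24); task 3 (finishes day 13). The latest of these is day 24, so task 6 runs day 24 to 24 + 5 = day 29.
Task 7 waits on task 6 (finishes day 29), so it starts at day 29 and finishes at 29 + 9 = day 38.

38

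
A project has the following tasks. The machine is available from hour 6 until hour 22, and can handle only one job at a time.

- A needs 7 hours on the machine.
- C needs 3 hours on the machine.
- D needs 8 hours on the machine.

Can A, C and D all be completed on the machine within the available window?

The machine window is 22 − 6 = 16 hours.
Running back to back, the jobs need 7 + 3 + 8 = 18 hours on the machine.
Since 18 > 16, they cannot all fit.

No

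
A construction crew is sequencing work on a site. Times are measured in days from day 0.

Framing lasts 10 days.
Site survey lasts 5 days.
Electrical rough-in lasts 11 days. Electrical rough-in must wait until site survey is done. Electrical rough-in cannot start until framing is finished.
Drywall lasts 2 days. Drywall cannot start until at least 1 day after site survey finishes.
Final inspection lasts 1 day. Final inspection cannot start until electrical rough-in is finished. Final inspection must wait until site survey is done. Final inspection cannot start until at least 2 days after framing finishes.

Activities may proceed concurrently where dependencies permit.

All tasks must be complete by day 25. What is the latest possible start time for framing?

3

Final inspection has no dependents, so it just needs to finish by day 25. Starting by 25 − 1 = day 24 achieves that.
Electrical rough-in must finish before final inspection (must start by day 24). With an 11-day duration, electrical rough-in must start by 24 − 11 = day 13.
Framing must finish in time for electrical rough-in (must start by day 13); final inspection (must start by day 24, minus 2-day gap → day 22). The tightest is day 13, so framing must start by 13 − 10 = day 3.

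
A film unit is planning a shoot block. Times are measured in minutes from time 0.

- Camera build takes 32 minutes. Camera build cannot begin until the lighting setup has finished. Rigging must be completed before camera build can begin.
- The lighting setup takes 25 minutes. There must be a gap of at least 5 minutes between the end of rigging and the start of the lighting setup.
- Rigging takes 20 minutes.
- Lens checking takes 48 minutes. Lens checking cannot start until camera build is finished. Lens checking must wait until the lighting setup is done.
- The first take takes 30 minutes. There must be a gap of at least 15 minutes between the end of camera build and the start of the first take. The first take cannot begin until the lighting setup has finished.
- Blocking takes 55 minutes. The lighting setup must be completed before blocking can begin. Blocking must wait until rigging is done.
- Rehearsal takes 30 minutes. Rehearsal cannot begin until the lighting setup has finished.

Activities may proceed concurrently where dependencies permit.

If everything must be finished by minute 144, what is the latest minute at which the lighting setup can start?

To finish by minute 144, lens checking (duration 48) must start no later than minute 96.
Nothing follows the first take; the deadline of minute 144 is its only limit. It must start by 144 − 30 = minute 114.
Camera build feeds lens checking (must start by minute 96); the first take (must start by minute 114, minus 15-minute gap → minute 99). Taking the minimum, camera build must finish by minute 96 and start by 96 − 32 = minute 64.
Blocking must finish by minute 144; it takes 55 minutes, so it must start by 144 − 55 = minute 89.
Nothing follows rehearsal; the deadline of minute 144 is its only limit. It must start by 144 − 30 = minute 114.
The lighting setup must finish in time for camera build (must start by minute 64); lens checking (must start by minute 96); blocking (must start by minute 89); rehearsal (must start by minute 114); the first take (must start by minute 114). The tightest is minute 64, so the lighting setup must start by 64 − 25 = minute 39.

39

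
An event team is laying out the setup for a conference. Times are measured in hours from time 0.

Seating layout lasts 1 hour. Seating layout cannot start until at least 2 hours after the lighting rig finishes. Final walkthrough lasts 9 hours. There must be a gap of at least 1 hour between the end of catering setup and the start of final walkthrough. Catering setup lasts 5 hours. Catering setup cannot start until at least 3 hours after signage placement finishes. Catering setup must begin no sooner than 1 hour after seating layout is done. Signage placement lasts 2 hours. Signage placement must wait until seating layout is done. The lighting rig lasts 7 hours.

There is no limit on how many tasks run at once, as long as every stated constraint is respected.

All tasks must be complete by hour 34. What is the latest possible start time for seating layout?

13

Final walkthrough must finish by hour 34; it takes 9 hours, so it must start by 34 − 9 = hour 25.
Catering setup must finish before final walkthrough (must start by hour 25, minus 1-hour gap → hour 24). With a 5-hour duration, catering setup must start by 24 − 5 = hour 19.
Signage placement feeds into catering setup (must start by hour 19, minus 3-hour gap → hour 16); so signage placement must finish by hour 16 and therefore start by hour 14.
For seating layout: signage placement (must start by hour 14); catering setup (must start by hour 19, minus 1-hour gap → hour 18). The most restrictive is hour 14; with a 1-hour duration, seating layout must start by hour 13.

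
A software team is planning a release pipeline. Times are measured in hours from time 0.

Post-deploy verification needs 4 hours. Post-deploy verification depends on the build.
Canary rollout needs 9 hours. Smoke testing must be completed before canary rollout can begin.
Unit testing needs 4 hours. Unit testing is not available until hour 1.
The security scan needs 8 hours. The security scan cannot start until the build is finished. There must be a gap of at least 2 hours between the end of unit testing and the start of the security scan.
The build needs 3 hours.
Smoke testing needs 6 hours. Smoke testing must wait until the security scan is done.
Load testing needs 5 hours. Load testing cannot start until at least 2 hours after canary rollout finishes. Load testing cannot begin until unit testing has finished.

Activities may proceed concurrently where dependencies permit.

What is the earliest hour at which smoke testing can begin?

Unit testing waits on its own release at hour 1, so it starts at hour 1 and finishes at 1 + 4 = hour 5.
The build has no prerequisites, so it starts at hour 0 and finishes at hour 3.
The security scan needs all of the build (finishes hour 3); unit testing (finishes hour 5, plus 2-hour gap → hour 7). That puts its earliest start at hour 7; it finishes at 7 + 8 = hour 15.
Smoke testing waits on the security scan (finishes hour 15), so the earliest it can start is hour 15.

15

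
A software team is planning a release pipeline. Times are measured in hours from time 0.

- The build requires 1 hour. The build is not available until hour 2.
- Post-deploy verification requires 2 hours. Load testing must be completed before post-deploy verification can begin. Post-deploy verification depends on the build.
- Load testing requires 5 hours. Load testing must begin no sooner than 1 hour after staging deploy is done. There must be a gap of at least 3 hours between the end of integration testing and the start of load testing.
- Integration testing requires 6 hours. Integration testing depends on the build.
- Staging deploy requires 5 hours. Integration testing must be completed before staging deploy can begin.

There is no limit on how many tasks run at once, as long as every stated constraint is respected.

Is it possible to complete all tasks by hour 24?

After its own release at hour 2, the build can start at hour 2 and finishes at hour 3.
After the build (finishes hour 3), integration testing can start at hour 3 and finishes at hour 9.
Staging deploy cannot begin until integration testing (finishes hour 9). It runs from hour 9 to 9 + 5 = hour 14.
For load testing: staging deploy (finishes hour 14, plus 1-hour gap → hour 15); integration testing (finishes hour 9, plus 3-hour gap → hour 12). Taking the maximum gives a start of hour 15, and it finishes at 15 + 5 = hour 20.
Post-deploy verification needs all of load testing (finishes hour 20); the build (finishes hour 3). That puts its earliest start at hour 20; it finishes at 20 + 2 = hour 22.
Every task is finished by hour 22, which is no later than the deadline of 24, so the schedule is feasible.

Yes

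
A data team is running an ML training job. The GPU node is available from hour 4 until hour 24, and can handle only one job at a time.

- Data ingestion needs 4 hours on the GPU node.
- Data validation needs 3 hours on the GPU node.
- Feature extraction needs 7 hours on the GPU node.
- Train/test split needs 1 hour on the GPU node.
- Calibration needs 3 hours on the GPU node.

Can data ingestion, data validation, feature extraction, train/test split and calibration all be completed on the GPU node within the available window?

Yes

The GPU node window is 24 − 4 = 20 hours.
Running back to back, the jobs need 4 + 3 + 7 + 1 + 3 = 18 hours on the GPU node.
Since 18 ≤ 20, they fit within the window.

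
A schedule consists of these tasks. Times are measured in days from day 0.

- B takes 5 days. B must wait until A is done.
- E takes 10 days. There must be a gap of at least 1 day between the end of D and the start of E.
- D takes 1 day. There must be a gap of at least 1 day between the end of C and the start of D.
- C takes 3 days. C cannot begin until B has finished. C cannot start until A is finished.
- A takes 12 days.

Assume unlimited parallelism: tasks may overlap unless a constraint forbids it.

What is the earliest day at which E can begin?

A can start immediately at day 0; it finishes at day 12.
B waits on A (finishes day 12), so it starts at day 12 and finishes at 12 + 5 = day 17.
C cannot start until B (finishes day 17); A (finishes day 12). The controlling bound is day 17, so C finishes at 17 + 3 = day 20.
D waits on C (finishes day 20, plus 1-day gap → day 21), so it starts at day 21 and finishes at 21 + 1 = day 22.
E waits on D (finishes day 22, plus 1-day gap → day 23), so the earliest it can start is day 23.

23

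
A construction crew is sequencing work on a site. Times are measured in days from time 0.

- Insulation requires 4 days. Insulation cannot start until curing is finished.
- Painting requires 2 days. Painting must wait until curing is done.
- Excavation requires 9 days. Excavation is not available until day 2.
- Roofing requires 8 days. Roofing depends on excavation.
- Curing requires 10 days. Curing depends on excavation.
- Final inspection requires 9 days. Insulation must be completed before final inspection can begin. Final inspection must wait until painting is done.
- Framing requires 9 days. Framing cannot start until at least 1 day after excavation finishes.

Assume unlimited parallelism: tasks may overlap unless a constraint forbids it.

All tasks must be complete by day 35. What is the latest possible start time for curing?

Final inspection must finish by day 35; it takes 9 days, so it must start by 35 − 9 = day 26.
Since final inspection (must start by day 26) depends on it, insulation must finish by day 26. Backing off its 4-day duration gives a latest start of day 22.
Since final inspection (must start by day 26) depends on it, painting must finish by day 26. Backing off its 2-day duration gives a latest start of day 24.
Curing has several dependents: insulation (must start by day 22); painting (must start by day 24). The earliest of those limits is day 22, so curing must start by 22 − 10 = day 12.

12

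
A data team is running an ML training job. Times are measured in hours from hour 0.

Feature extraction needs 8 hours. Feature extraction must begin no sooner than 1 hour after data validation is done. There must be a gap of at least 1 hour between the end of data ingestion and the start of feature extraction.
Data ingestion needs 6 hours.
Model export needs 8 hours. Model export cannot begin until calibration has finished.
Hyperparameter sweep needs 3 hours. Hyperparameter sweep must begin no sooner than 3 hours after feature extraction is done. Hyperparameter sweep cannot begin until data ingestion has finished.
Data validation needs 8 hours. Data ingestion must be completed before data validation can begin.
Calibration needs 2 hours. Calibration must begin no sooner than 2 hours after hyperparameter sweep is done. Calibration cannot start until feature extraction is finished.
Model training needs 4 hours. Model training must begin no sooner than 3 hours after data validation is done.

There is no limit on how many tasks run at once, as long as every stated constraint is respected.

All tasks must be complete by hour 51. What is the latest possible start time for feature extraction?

25

Nothing follows model export; the deadline of hour 51 is its only limit. It must start by 51 − 8 = hour 43.
Calibration has to be done before model export (must start by hour 43). That means finishing by hour 43, i.e. starting by 43 − 2 = hour 41.
Hyperparameter sweep has to be done before calibration (must start by hour 41, minus 2-hour gap → hour 39). That means finishing by hour 39, i.e. starting by 39 − 3 = hour 36.
Feature extraction feeds hyperparameter sweep (must start by hour 36, minus 3-hour gap → hour 33); calibration (must start by hour 41). Taking the minimum, feature extraction must finish by hour 33 and start by 33 − 8 = hour 25.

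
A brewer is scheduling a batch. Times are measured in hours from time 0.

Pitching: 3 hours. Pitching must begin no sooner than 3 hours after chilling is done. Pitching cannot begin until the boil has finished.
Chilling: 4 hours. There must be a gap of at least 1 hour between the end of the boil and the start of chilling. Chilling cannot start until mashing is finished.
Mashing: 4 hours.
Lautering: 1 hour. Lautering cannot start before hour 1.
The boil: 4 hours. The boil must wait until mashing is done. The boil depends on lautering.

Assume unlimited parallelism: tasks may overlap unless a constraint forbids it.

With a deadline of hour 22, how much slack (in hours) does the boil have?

Lautering cannot begin until its own release at hour 1. It runs from hour 1 to 1 + 1 = hour 2.
Mashing can start immediately at hour 0; it finishes at hour 4.
The boil has to wait for mashing (finishes hour 4); lautering (finishes hour 2). The latest of these is hour 4, so the boil runs hour 4 to 4 + 4 = hour 8.

Working backward from the deadline:
Nothing follows pitching; the deadline of hour 22 is its only limit. It must start by 22 − 3 = hour 19.
Since pitching (must start by hour 19, minus 3-hour gap → hour 16) depends on it, chilling must finish by hour 16. Backing off its 4-hour duration gives a latest start of hour 12.
The boil feeds chilling (must start by hour 12, minus 1-hour gap → hour 11); pitching (must start by hour 19). Taking the minimum, the boil must finish by hour 11 and start by 11 − 4 = hour 7.
So the boil can start as early as hour 4 and as late as hour 7, giving 7 − 4 = 3 hours of slack.

3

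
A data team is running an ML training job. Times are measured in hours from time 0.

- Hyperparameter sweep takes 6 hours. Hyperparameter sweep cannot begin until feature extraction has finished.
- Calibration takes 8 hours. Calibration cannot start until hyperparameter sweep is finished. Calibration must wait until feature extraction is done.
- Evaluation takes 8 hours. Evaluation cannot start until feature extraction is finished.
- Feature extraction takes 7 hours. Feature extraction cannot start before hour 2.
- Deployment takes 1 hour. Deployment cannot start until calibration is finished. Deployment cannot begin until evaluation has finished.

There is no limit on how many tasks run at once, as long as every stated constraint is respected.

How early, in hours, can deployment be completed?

24

Feature extraction cannot begin until its own release at hour 2. It runs from hour 2 to 2 + 7 = hour 9.
Evaluation cannot begin until feature extraction (finishes hour 9). It runs from hour 9 to 9 + 8 = hour 17.
Hyperparameter sweep waits on feature extraction (finishes hour 9), so it starts at hour 9 and finishes at 9 + 6 = hour 15.
For calibration: hyperparameter sweep (finishes hour 15); feature extraction (finishes hour 9). Taking the maximum gives a start of hour 15, and it finishes at 15 + 8 = hour 23.
Deployment has to wait for calibration (finishes hour 23); evaluation (finishes hour 17). The latest of these is hour 23, so deployment runs hour 23 to 23 + 1 = hour 24.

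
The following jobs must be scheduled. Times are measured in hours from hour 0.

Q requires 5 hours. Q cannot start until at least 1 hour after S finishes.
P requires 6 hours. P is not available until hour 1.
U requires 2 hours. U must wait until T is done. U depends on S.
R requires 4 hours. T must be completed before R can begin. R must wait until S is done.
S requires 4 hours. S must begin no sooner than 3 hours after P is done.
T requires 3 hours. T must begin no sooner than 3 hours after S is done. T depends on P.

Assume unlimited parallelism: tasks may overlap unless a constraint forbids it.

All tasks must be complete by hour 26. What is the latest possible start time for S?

12

Nothing follows Q; the deadline of hour 26 is its only limit. It must start by 26 − 5 = hour 21.
R must finish by hour 26; it takes 4 hours, so it must start by 26 − 4 = hour 22.
To finish by hour 26, U (duration 2) must start no later than hour 24.
For T: R (must start by hour 22); U (must start by hour 24). The most restrictive is hour 22; with a 3-hour duration, T must start by hour 19.
S must finish in time for Q (must start by hour 21, minus 1-hour gap → hour 20); R (must start by hour 22); T (must start by hour 19, minus 3-hour gap → hour 16); U (must start by hour 24). The tightest is hour 16, so S must start by 16 − 4 = hour 12.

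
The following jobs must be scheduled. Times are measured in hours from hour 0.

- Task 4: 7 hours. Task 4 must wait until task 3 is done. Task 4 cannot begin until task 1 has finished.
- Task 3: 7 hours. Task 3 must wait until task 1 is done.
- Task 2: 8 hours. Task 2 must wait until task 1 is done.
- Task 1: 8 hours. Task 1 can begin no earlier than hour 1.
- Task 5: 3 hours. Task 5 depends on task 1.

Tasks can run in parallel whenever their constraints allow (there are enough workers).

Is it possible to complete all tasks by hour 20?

No

After its own release at hour 1, task 1 can start at hour 1 and finishes at hour 9.
Task 5 waits on task 1 (finishes hour 9), so it starts at hour 9 and finishes at 9 + 3 = hour 12.
After task 1 (finishes hour 9), task 3 can start at hour 9 and finishes at hour 16.
Task 4 has to wait for task 3 (finishes hour 16); task 1 (finishes hour 9). The latest of these is hour 16, so task 4 runs hour 16 to 16 + 7 = hour 23.
After task 1 (finishes hour 9), task 2 can start at hour 9 and finishes at hour 17.
The earliest everything can be done is hour 23, which is after the deadline of 20, so it is not possible.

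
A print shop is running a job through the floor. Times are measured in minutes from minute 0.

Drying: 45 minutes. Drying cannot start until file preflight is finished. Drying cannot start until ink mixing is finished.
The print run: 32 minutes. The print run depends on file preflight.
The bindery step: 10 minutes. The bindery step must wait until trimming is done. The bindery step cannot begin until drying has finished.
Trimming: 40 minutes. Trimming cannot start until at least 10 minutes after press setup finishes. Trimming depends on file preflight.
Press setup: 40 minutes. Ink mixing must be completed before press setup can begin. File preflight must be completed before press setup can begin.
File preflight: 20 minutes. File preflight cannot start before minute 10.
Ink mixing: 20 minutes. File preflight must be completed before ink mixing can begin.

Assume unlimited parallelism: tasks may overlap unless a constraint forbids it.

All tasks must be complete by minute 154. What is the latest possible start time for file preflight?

14

To finish by minute 154, the bindery step (duration 10) must start no later than minute 144.
Trimming feeds into the bindery step (must start by minute 144); so trimming must finish by minute 144 and therefore start by minute 104.
Since trimming (must start by minute 104, minus 10-minute gap → minute 94) depends on it, press setup must finish by minute 94. Backing off its 40-minute duration gives a latest start of minute 54.
Since the bindery step (must start by minute 144) depends on it, drying must finish by minute 144. Backing off its 45-minute duration gives a latest start of minute 99.
Ink mixing must finish in time for press setup (must start by minute 54); drying (must start by minute 99). The tightest is minute 54, so ink mixing must start by 54 − 20 = minute 34.
The print run must finish by minute 154; it takes 32 minutes, so it must start by 154 − 32 = minute 122.
File preflight feeds ink mixing (must start by minute 34); press setup (must start by minute 54); the print run (must start by minute 122); drying (must start by minute 99); trimming (must start by minute 104). Taking the minimum, file preflight must finish by minute 34 and start by 34 − 20 = minute 14.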